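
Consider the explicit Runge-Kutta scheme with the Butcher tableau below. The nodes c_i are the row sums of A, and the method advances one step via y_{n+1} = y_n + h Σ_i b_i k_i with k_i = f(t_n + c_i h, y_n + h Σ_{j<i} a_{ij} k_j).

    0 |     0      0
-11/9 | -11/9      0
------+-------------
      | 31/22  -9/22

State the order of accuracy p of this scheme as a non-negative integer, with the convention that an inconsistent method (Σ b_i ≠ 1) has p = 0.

b = (31/22, -9/22)
c = (0, -11/9)
Σ b_i: 31/22·1 + (-9/22)·1 = 1 ✓
b·c: (-9/22)·(-11/9) = 1/2 ✓; 2 stages ⇒ order 2.

2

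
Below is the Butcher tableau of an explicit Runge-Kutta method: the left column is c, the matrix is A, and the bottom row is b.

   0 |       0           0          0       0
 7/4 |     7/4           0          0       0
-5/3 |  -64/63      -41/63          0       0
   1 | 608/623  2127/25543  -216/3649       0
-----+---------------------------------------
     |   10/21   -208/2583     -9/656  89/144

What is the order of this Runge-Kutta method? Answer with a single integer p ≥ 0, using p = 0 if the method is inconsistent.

b = (10/21, -208/2583, -9/656, 89/144)
c = (0, 7/4, -5/3, 1)
Ac = (0, 0, -41/36, 87/356)
Σ b_i: 10/21·1 + (-208/2583)·1 + (-9/656)·1 + 89/144·1 = 1 ✓
b·c: (-208/2583)·7/4 + (-9/656)·(-5/3) + 89/144·1 = 1/2 ✓
b·c²: (-208/2583)·49/16 + (-9/656)·25/9 + 89/144·1 = 1/3 ✓
b·Ac: (-9/656)·(-41/36) + 89/144·87/356 = 1/6 ✓
b·c³: (-208/2583)·343/64 + (-9/656)·(-125/27) + 89/144·1 = 1/4 ✓
b·(c∘Ac): (-9/656)·205/108 + 89/144·87/356 = 1/8 ✓
b·Ac²: (-9/656)·(-287/144) + 89/144·129/1424 = 1/12 ✓
b·A²c: 89/144·6/89 = 1/24 ✓; 4 stages ⇒ order 4.

4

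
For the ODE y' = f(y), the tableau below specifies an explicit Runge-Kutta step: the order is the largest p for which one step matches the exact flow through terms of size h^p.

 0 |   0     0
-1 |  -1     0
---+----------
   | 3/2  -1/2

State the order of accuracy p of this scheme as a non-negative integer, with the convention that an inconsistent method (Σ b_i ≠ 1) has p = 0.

b = (3/2, -1/2)
c = (0, -1)
Σ b_i: 3/2·1 + (-1/2)·1 = 1 ✓
b·c: (-1/2)·(-1) = 1/2 ✓; 2 stages ⇒ order 2.

2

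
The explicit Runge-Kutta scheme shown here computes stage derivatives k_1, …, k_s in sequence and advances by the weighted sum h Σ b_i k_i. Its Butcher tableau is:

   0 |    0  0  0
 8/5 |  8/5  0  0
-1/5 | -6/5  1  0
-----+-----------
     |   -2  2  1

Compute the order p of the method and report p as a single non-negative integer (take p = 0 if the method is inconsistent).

b = (-2, 2, 1)
c = (0, 8/5, -1/5)
Ac = (0, 0, 8/5)
Σ b_i: (-2)·1 + 2·1 + 1·1 = 1 ✓
b·c: 2·8/5 + 1·(-1/5) = 3 ≠ 1/2 ⇒ order 1.

1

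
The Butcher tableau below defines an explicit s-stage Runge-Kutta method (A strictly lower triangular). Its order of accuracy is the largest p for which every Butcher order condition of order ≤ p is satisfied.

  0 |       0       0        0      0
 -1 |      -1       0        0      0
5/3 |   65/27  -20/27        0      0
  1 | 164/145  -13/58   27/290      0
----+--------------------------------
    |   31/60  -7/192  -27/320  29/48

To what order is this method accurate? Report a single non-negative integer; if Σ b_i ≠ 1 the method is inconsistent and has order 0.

b = (31/60, -7/192, -27/320, 29/48)
c = (0, -1, 5/3, 1)
Ac = (0, 0, 20/27, 11/29)
Σ b_i: 31/60·1 + (-7/192)·1 + (-27/320)·1 + 29/48·1 = 1 ✓
b·c: (-7/192)·(-1) + (-27/320)·5/3 + 29/48·1 = 1/2 ✓
b·c²: (-7/192)·1 + (-27/320)·25/9 + 29/48·1 = 1/3 ✓
b·Ac: (-27/320)·20/27 + 29/48·11/29 = 1/6 ✓
b·c³: (-7/192)·(-1) + (-27/320)·125/27 + 29/48·1 = 1/4 ✓
b·(c∘Ac): (-27/320)·100/81 + 29/48·11/29 = 1/8 ✓
b·Ac²: (-27/320)·(-20/27) + 29/48·1/29 = 1/12 ✓
b·A²c: 29/48·2/29 = 1/24 ✓; 4 stages ⇒ order 4.

4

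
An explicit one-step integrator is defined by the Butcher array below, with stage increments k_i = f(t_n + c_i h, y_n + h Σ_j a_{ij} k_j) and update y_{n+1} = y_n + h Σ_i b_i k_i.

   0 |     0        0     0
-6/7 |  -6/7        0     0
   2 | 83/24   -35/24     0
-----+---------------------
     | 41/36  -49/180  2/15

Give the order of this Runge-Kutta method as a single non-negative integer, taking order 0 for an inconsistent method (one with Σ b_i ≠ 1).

3

b = (41/36, -49/180, 2/15)
c = (0, -6/7, 2)
Ac = (0, 0, 5/4)
Σ b_i: 41/36·1 + (-49/180)·1 + 2/15·1 = 1 ✓
b·c: (-49/180)·(-6/7) + 2/15·2 = 1/2 ✓
b·c²: (-49/180)·36/49 + 2/15·4 = 1/3 ✓
b·Ac: 2/15·5/4 = 1/6 ✓; 3 stages ⇒ order 3.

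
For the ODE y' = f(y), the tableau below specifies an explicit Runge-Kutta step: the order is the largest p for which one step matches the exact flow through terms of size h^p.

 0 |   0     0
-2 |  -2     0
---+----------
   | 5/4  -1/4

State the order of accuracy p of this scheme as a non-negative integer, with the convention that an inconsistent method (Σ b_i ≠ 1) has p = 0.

2

b = (5/4, -1/4)
c = (0, -2)
Σ b_i: 5/4·1 + (-1/4)·1 = 1 ✓
b·c: (-1/4)·(-2) = 1/2 ✓; 2 stages ⇒ order 2.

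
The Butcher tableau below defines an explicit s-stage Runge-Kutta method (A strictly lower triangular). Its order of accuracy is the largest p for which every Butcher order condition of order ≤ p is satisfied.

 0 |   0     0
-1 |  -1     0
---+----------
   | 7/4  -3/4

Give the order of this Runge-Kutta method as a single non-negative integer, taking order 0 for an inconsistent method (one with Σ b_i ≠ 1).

1

b = (7/4, -3/4)
c = (0, -1)
Σ b_i: 7/4·1 + (-3/4)·1 = 1 ✓
b·c: (-3/4)·(-1) = 3/4 ≠ 1/2 ⇒ order 1.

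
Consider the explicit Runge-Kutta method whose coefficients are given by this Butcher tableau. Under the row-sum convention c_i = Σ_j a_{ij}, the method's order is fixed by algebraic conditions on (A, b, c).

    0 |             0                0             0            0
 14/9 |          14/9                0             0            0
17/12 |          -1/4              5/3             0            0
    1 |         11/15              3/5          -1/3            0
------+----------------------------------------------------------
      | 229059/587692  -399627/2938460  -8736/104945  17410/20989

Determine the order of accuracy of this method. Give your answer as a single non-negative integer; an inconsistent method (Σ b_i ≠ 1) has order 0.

3

b = (229059/587692, -399627/2938460, -8736/104945, 17410/20989)
c = (0, 14/9, 17/12, 1)
Ac = (0, 0, 70/27, 83/180)
Σ b_i: 229059/587692·1 + (-399627/2938460)·1 + (-8736/104945)·1 + 17410/20989·1 = 1 ✓
b·c: (-399627/2938460)·14/9 + (-8736/104945)·17/12 + 17410/20989·1 = 1/2 ✓
b·c²: (-399627/2938460)·196/81 + (-8736/104945)·289/144 + 17410/20989·1 = 1/3 ✓
b·Ac: (-8736/104945)·70/27 + 17410/20989·83/180 = 1/6 ✓
b·c³: (-399627/2938460)·2744/729 + (-8736/104945)·4913/1728 + 17410/20989·1 = 91691/1133406 ≠ 1/4 ⇒ order 3.
b·(c∘Ac): (-8736/104945)·595/162 + 17410/20989·83/180 = 86981/1133406 ≠ 1/8
b·Ac²: (-8736/104945)·980/243 + 17410/20989·1691/2160 = 4266077/13600872 ≠ 1/12
b·A²c: 17410/20989·(-70/81) = -1218700/1700109 ≠ 1/24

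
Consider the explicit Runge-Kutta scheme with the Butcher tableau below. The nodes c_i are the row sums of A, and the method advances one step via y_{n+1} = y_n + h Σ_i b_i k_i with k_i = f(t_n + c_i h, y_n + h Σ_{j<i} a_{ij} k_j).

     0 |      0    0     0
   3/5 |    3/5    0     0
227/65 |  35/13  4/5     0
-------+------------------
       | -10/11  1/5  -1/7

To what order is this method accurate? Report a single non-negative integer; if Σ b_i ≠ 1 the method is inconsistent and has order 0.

b = (-10/11, 1/5, -1/7)
c = (0, 3/5, 227/65)
Ac = (0, 0, 12/25)
Σ b_i: (-10/11)·1 + 1/5·1 + (-1/7)·1 = -328/385 ≠ 1 ⇒ order 0.

0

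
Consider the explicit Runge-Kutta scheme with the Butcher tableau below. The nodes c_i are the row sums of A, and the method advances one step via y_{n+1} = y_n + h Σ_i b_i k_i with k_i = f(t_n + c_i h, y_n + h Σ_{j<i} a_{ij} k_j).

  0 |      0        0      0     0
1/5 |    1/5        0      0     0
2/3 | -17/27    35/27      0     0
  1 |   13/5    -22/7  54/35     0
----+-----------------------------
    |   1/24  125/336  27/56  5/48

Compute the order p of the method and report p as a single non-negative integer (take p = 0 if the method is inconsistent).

b = (1/24, 125/336, 27/56, 5/48)
c = (0, 1/5, 2/3, 1)
Ac = (0, 0, 7/27, 2/5)
Σ b_i: 1/24·1 + 125/336·1 + 27/56·1 + 5/48·1 = 1 ✓
b·c: 125/336·1/5 + 27/56·2/3 + 5/48·1 = 1/2 ✓
b·c²: 125/336·1/25 + 27/56·4/9 + 5/48·1 = 1/3 ✓
b·Ac: 27/56·7/27 + 5/48·2/5 = 1/6 ✓
b·c³: 125/336·1/125 + 27/56·8/27 + 5/48·1 = 1/4 ✓
b·(c∘Ac): 27/56·14/81 + 5/48·2/5 = 1/8 ✓
b·Ac²: 27/56·7/135 + 5/48·14/25 = 1/12 ✓
b·A²c: 5/48·2/5 = 1/24 ✓; 4 stages ⇒ order 4.

4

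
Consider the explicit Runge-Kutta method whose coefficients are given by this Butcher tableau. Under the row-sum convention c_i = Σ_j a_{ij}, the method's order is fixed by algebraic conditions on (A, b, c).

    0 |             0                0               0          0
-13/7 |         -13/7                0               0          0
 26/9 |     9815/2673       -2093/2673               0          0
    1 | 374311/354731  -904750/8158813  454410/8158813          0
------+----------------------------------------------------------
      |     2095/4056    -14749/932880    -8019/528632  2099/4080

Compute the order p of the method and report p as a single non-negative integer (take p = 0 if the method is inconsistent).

4

b = (2095/4056, -14749/932880, -8019/528632, 2099/4080)
c = (0, -13/7, 26/9, 1)
Ac = (0, 0, 3887/2673, 770/2099)
Σ b_i: 2095/4056·1 + (-14749/932880)·1 + (-8019/528632)·1 + 2099/4080·1 = 1 ✓
b·c: (-14749/932880)·(-13/7) + (-8019/528632)·26/9 + 2099/4080·1 = 1/2 ✓
b·c²: (-14749/932880)·169/49 + (-8019/528632)·676/81 + 2099/4080·1 = 1/3 ✓
b·Ac: (-8019/528632)·3887/2673 + 2099/4080·770/2099 = 1/6 ✓
b·c³: (-14749/932880)·(-2197/343) + (-8019/528632)·17576/729 + 2099/4080·1 = 1/4 ✓
b·(c∘Ac): (-8019/528632)·101062/24057 + 2099/4080·770/2099 = 1/8 ✓
b·Ac²: (-8019/528632)·(-50531/18711) + 2099/4080·1210/14693 = 1/12 ✓
b·A²c: 2099/4080·170/2099 = 1/24 ✓; 4 stages ⇒ order 4.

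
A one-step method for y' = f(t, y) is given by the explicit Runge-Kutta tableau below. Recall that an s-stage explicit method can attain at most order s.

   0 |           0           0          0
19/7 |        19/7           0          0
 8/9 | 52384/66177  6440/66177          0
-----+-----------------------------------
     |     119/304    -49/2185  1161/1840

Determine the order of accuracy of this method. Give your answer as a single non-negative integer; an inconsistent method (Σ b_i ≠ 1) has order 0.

3

b = (119/304, -49/2185, 1161/1840)
c = (0, 19/7, 8/9)
Ac = (0, 0, 920/3483)
Σ b_i: 119/304·1 + (-49/2185)·1 + 1161/1840·1 = 1 ✓
b·c: (-49/2185)·19/7 + 1161/1840·8/9 = 1/2 ✓
b·c²: (-49/2185)·361/49 + 1161/1840·64/81 = 1/3 ✓
b·Ac: 1161/1840·920/3483 = 1/6 ✓; 3 stages ⇒ order 3.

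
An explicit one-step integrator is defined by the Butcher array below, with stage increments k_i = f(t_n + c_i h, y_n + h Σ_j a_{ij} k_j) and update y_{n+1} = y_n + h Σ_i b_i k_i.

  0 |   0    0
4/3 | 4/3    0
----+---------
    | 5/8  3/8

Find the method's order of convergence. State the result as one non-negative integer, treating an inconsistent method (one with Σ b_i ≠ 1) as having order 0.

b = (5/8, 3/8)
c = (0, 4/3)
Σ b_i: 5/8·1 + 3/8·1 = 1 ✓
b·c: 3/8·4/3 = 1/2 ✓; 2 stages ⇒ order 2.

2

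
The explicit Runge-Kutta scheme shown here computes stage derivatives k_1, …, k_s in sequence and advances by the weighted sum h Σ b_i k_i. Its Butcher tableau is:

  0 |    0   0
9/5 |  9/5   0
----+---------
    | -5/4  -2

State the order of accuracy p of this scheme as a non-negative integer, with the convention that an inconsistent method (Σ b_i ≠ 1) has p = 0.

b = (-5/4, -2)
c = (0, 9/5)
Σ b_i: (-5/4)·1 + (-2)·1 = -13/4 ≠ 1 ⇒ order 0.

0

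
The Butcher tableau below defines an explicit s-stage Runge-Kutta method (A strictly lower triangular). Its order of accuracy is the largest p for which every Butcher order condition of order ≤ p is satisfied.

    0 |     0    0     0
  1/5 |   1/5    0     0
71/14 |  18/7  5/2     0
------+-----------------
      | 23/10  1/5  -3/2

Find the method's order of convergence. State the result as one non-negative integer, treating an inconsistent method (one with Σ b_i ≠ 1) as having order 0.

1

b = (23/10, 1/5, -3/2)
c = (0, 1/5, 71/14)
Ac = (0, 0, 1/2)
Σ b_i: 23/10·1 + 1/5·1 + (-3/2)·1 = 1 ✓
b·c: 1/5·1/5 + (-3/2)·71/14 = -5297/700 ≠ 1/2 ⇒ order 1.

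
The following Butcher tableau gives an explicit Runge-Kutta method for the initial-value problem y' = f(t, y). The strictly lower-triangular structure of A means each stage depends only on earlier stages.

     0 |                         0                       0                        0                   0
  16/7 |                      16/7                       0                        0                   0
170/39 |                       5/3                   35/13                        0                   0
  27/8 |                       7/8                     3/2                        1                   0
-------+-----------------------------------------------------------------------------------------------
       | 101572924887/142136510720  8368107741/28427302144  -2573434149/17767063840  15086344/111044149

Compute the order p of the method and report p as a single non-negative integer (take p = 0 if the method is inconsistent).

b = (101572924887/142136510720, 8368107741/28427302144, -2573434149/17767063840, 15086344/111044149)
c = (0, 16/7, 170/39, 27/8)
Ac = (0, 0, 80/13, 2126/273)
Σ b_i: 101572924887/142136510720·1 + 8368107741/28427302144·1 + (-2573434149/17767063840)·1 + 15086344/111044149·1 = 1 ✓
b·c: 8368107741/28427302144·16/7 + (-2573434149/17767063840)·170/39 + 15086344/111044149·27/8 = 1/2 ✓
b·c²: 8368107741/28427302144·256/49 + (-2573434149/17767063840)·28900/1521 + 15086344/111044149·729/64 = 1/3 ✓
b·Ac: (-2573434149/17767063840)·80/13 + 15086344/111044149·2126/273 = 1/6 ✓
b·c³: 8368107741/28427302144·4096/343 + (-2573434149/17767063840)·4913000/59319 + 15086344/111044149·19683/512 = -18964601550967/5820490113984 ≠ 1/4 ⇒ order 3.
b·(c∘Ac): (-2573434149/17767063840)·13600/507 + 15086344/111044149·9567/364 = -34929713/111044149 ≠ 1/8
b·Ac²: (-2573434149/17767063840)·1280/91 + 15086344/111044149·2000164/74529 = 146307929848/90945158031 ≠ 1/12
b·A²c: 15086344/111044149·80/13 = 92839040/111044149 ≠ 1/24

3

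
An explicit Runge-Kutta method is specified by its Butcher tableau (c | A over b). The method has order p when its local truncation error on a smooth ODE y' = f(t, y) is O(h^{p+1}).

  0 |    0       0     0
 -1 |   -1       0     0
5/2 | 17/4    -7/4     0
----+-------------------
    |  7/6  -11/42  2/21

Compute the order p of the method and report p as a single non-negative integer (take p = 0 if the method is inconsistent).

b = (7/6, -11/42, 2/21)
c = (0, -1, 5/2)
Ac = (0, 0, 7/4)
Σ b_i: 7/6·1 + (-11/42)·1 + 2/21·1 = 1 ✓
b·c: (-11/42)·(-1) + 2/21·5/2 = 1/2 ✓
b·c²: (-11/42)·1 + 2/21·25/4 = 1/3 ✓
b·Ac: 2/21·7/4 = 1/6 ✓; 3 stages ⇒ order 3.

3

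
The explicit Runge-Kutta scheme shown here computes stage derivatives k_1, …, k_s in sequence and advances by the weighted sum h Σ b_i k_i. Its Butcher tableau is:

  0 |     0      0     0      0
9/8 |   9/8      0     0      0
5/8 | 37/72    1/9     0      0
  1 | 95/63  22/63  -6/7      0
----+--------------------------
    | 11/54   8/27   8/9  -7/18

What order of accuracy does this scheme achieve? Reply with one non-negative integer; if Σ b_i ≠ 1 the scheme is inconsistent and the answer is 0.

b = (11/54, 8/27, 8/9, -7/18)
c = (0, 9/8, 5/8, 1)
Ac = (0, 0, 1/8, -1/7)
Σ b_i: 11/54·1 + 8/27·1 + 8/9·1 + (-7/18)·1 = 1 ✓
b·c: 8/27·9/8 + 8/9·5/8 + (-7/18)·1 = 1/2 ✓
b·c²: 8/27·81/64 + 8/9·25/64 + (-7/18)·1 = 1/3 ✓
b·Ac: 8/9·1/8 + (-7/18)·(-1/7) = 1/6 ✓
b·c³: 8/27·729/512 + 8/9·125/512 + (-7/18)·1 = 1/4 ✓
b·(c∘Ac): 8/9·5/64 + (-7/18)·(-1/7) = 1/8 ✓
b·Ac²: 8/9·9/64 + (-7/18)·3/28 = 1/12 ✓
b·A²c: (-7/18)·(-3/28) = 1/24 ✓; 4 stages ⇒ order 4.

4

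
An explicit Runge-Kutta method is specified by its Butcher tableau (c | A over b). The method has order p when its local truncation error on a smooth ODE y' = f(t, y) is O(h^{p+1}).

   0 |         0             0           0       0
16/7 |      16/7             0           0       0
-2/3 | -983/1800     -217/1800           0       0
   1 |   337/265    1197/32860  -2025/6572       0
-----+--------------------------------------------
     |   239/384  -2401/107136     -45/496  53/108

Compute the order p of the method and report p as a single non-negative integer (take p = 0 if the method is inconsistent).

b = (239/384, -2401/107136, -45/496, 53/108)
c = (0, 16/7, -2/3, 1)
Ac = (0, 0, -62/225, 153/530)
Σ b_i: 239/384·1 + (-2401/107136)·1 + (-45/496)·1 + 53/108·1 = 1 ✓
b·c: (-2401/107136)·16/7 + (-45/496)·(-2/3) + 53/108·1 = 1/2 ✓
b·c²: (-2401/107136)·256/49 + (-45/496)·4/9 + 53/108·1 = 1/3 ✓
b·Ac: (-45/496)·(-62/225) + 53/108·153/530 = 1/6 ✓
b·c³: (-2401/107136)·4096/343 + (-45/496)·(-8/27) + 53/108·1 = 1/4 ✓
b·(c∘Ac): (-45/496)·124/675 + 53/108·153/530 = 1/8 ✓
b·Ac²: (-45/496)·(-992/1575) + 53/108·99/1855 = 1/12 ✓
b·A²c: 53/108·9/106 = 1/24 ✓; 4 stages ⇒ order 4.

4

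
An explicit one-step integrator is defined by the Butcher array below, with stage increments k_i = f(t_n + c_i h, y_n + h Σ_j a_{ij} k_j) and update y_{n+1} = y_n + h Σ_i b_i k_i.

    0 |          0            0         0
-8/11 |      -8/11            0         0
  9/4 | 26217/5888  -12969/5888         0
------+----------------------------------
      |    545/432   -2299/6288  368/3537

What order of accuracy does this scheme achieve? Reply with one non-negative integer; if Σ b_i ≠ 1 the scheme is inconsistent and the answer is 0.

3

b = (545/432, -2299/6288, 368/3537)
c = (0, -8/11, 9/4)
Ac = (0, 0, 1179/736)
Σ b_i: 545/432·1 + (-2299/6288)·1 + 368/3537·1 = 1 ✓
b·c: (-2299/6288)·(-8/11) + 368/3537·9/4 = 1/2 ✓
b·c²: (-2299/6288)·64/121 + 368/3537·81/16 = 1/3 ✓
b·Ac: 368/3537·1179/736 = 1/6 ✓; 3 stages ⇒ order 3.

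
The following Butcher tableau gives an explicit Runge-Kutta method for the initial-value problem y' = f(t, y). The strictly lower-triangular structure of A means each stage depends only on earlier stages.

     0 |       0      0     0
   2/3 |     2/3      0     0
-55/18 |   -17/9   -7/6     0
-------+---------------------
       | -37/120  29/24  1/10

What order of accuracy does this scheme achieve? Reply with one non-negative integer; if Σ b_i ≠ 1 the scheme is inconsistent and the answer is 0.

b = (-37/120, 29/24, 1/10)
c = (0, 2/3, -55/18)
Ac = (0, 0, -7/9)
Σ b_i: (-37/120)·1 + 29/24·1 + 1/10·1 = 1 ✓
b·c: 29/24·2/3 + 1/10·(-55/18) = 1/2 ✓
b·c²: 29/24·4/9 + 1/10·3025/324 = 953/648 ≠ 1/3 ⇒ order 2.
b·Ac: 1/10·(-7/9) = -7/90 ≠ 1/6

2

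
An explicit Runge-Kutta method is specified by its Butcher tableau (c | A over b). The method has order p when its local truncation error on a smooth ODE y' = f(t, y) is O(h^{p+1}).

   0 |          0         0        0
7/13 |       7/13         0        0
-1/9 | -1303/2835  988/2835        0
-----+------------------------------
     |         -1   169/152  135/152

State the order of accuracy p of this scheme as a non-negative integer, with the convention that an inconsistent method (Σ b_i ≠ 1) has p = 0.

3

b = (-1, 169/152, 135/152)
c = (0, 7/13, -1/9)
Ac = (0, 0, 76/405)
Σ b_i: (-1)·1 + 169/152·1 + 135/152·1 = 1 ✓
b·c: 169/152·7/13 + 135/152·(-1/9) = 1/2 ✓
b·c²: 169/152·49/169 + 135/152·1/81 = 1/3 ✓
b·Ac: 135/152·76/405 = 1/6 ✓; 3 stages ⇒ order 3.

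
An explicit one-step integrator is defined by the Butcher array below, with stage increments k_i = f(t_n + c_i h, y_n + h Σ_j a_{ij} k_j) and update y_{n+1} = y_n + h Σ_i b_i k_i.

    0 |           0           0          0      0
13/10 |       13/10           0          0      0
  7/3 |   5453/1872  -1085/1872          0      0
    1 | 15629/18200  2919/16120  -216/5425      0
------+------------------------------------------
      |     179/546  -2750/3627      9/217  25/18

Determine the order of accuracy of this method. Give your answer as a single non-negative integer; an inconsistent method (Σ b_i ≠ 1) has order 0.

4

b = (179/546, -2750/3627, 9/217, 25/18)
c = (0, 13/10, 7/3, 1)
Ac = (0, 0, -217/288, 57/400)
Σ b_i: 179/546·1 + (-2750/3627)·1 + 9/217·1 + 25/18·1 = 1 ✓
b·c: (-2750/3627)·13/10 + 9/217·7/3 + 25/18·1 = 1/2 ✓
b·c²: (-2750/3627)·169/100 + 9/217·49/9 + 25/18·1 = 1/3 ✓
b·Ac: 9/217·(-217/288) + 25/18·57/400 = 1/6 ✓
b·c³: (-2750/3627)·2197/1000 + 9/217·343/27 + 25/18·1 = 1/4 ✓
b·(c∘Ac): 9/217·(-1519/864) + 25/18·57/400 = 1/8 ✓
b·Ac²: 9/217·(-2821/2880) + 25/18·357/4000 = 1/12 ✓
b·A²c: 25/18·3/100 = 1/24 ✓; 4 stages ⇒ order 4.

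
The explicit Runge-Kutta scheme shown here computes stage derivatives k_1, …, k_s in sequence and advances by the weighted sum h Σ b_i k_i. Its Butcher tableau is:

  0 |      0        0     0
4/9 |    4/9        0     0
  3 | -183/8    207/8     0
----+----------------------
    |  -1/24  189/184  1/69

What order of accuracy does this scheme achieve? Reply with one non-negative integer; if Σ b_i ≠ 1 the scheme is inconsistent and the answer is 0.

b = (-1/24, 189/184, 1/69)
c = (0, 4/9, 3)
Ac = (0, 0, 23/2)
Σ b_i: (-1/24)·1 + 189/184·1 + 1/69·1 = 1 ✓
b·c: 189/184·4/9 + 1/69·3 = 1/2 ✓
b·c²: 189/184·16/81 + 1/69·9 = 1/3 ✓
b·Ac: 1/69·23/2 = 1/6 ✓; 3 stages ⇒ order 3.

3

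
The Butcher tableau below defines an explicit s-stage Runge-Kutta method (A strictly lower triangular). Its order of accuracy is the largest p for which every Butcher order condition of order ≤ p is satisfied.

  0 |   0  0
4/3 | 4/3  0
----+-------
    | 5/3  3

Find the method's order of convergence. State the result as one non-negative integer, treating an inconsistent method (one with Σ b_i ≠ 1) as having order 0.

b = (5/3, 3)
c = (0, 4/3)
Σ b_i: 5/3·1 + 3·1 = 14/3 ≠ 1 ⇒ order 0.

0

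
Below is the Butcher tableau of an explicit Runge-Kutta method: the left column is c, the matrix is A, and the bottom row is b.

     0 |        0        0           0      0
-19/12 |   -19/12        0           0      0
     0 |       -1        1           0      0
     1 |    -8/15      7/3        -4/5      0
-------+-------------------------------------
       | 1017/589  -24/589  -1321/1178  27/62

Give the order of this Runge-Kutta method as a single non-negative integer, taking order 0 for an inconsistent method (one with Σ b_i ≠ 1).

b = (1017/589, -24/589, -1321/1178, 27/62)
c = (0, -19/12, 0, 1)
Ac = (0, 0, -19/12, -133/36)
Σ b_i: 1017/589·1 + (-24/589)·1 + (-1321/1178)·1 + 27/62·1 = 1 ✓
b·c: (-24/589)·(-19/12) + 27/62·1 = 1/2 ✓
b·c²: (-24/589)·361/144 + 27/62·1 = 1/3 ✓
b·Ac: (-1321/1178)·(-19/12) + 27/62·(-133/36) = 1/6 ✓
b·c³: (-24/589)·(-6859/1728) + 27/62·1 = 43/72 ≠ 1/4 ⇒ order 3.
b·(c∘Ac): 27/62·(-133/36) = -399/248 ≠ 1/8
b·Ac²: (-1321/1178)·361/144 + 27/62·2527/432 = -19/72 ≠ 1/12
b·A²c: 27/62·19/15 = 171/310 ≠ 1/24

3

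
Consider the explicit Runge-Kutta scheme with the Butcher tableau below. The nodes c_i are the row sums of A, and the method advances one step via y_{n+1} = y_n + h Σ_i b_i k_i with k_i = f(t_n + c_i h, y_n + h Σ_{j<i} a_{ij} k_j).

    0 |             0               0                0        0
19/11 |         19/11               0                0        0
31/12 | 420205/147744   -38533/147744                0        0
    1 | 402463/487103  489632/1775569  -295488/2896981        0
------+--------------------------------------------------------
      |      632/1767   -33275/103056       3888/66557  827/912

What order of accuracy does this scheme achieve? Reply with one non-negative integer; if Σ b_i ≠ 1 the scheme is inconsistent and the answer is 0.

4

b = (632/1767, -33275/103056, 3888/66557, 827/912)
c = (0, 19/11, 31/12, 1)
Ac = (0, 0, -3503/7776, 176/827)
Σ b_i: 632/1767·1 + (-33275/103056)·1 + 3888/66557·1 + 827/912·1 = 1 ✓
b·c: (-33275/103056)·19/11 + 3888/66557·31/12 + 827/912·1 = 1/2 ✓
b·c²: (-33275/103056)·361/121 + 3888/66557·961/144 + 827/912·1 = 1/3 ✓
b·Ac: 3888/66557·(-3503/7776) + 827/912·176/827 = 1/6 ✓
b·c³: (-33275/103056)·6859/1331 + 3888/66557·29791/1728 + 827/912·1 = 1/4 ✓
b·(c∘Ac): 3888/66557·(-108593/93312) + 827/912·176/827 = 1/8 ✓
b·Ac²: 3888/66557·(-66557/85536) + 827/912·1292/9097 = 1/12 ✓
b·A²c: 827/912·38/827 = 1/24 ✓; 4 stages ⇒ order 4.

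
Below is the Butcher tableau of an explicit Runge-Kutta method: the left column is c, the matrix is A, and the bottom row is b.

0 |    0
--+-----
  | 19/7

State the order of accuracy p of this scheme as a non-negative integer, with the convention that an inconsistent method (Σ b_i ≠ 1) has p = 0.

0

b = (19/7)
c = (0)
Σ b_i: 19/7·1 = 19/7 ≠ 1 ⇒ order 0.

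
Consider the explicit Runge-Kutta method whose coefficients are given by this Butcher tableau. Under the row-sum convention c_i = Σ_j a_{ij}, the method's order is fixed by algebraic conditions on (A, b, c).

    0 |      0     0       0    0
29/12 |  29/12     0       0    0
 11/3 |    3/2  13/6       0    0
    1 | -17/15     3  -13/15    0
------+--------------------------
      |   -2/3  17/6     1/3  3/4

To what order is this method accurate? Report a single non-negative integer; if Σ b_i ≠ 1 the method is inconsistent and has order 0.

b = (-2/3, 17/6, 1/3, 3/4)
c = (0, 29/12, 11/3, 1)
Ac = (0, 0, 377/72, 733/180)
Σ b_i: (-2/3)·1 + 17/6·1 + 1/3·1 + 3/4·1 = 13/4 ≠ 1 ⇒ order 0.

0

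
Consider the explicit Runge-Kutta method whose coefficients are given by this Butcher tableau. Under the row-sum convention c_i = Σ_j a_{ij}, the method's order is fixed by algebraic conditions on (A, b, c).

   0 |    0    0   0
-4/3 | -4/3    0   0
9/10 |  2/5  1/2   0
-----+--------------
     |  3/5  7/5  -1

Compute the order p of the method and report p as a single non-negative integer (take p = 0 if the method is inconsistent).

b = (3/5, 7/5, -1)
c = (0, -4/3, 9/10)
Ac = (0, 0, -2/3)
Σ b_i: 3/5·1 + 7/5·1 + (-1)·1 = 1 ✓
b·c: 7/5·(-4/3) + (-1)·9/10 = -83/30 ≠ 1/2 ⇒ order 1.

1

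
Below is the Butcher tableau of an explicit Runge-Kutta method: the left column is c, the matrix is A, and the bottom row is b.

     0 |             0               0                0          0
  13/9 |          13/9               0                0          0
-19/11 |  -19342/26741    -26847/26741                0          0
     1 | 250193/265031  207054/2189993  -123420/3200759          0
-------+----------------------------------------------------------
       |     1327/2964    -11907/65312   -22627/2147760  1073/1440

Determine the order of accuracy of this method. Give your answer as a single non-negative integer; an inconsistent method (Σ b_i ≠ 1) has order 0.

4

b = (1327/2964, -11907/65312, -22627/2147760, 1073/1440)
c = (0, 13/9, -19/11, 1)
Ac = (0, 0, -2983/2057, 218/1073)
Σ b_i: 1327/2964·1 + (-11907/65312)·1 + (-22627/2147760)·1 + 1073/1440·1 = 1 ✓
b·c: (-11907/65312)·13/9 + (-22627/2147760)·(-19/11) + 1073/1440·1 = 1/2 ✓
b·c²: (-11907/65312)·169/81 + (-22627/2147760)·361/121 + 1073/1440·1 = 1/3 ✓
b·Ac: (-22627/2147760)·(-2983/2057) + 1073/1440·218/1073 = 1/6 ✓
b·c³: (-11907/65312)·2197/729 + (-22627/2147760)·(-6859/1331) + 1073/1440·1 = 1/4 ✓
b·(c∘Ac): (-22627/2147760)·56677/22627 + 1073/1440·218/1073 = 1/8 ✓
b·Ac²: (-22627/2147760)·(-38779/18513) + 1073/1440·794/9657 = 1/12 ✓
b·A²c: 1073/1440·60/1073 = 1/24 ✓; 4 stages ⇒ order 4.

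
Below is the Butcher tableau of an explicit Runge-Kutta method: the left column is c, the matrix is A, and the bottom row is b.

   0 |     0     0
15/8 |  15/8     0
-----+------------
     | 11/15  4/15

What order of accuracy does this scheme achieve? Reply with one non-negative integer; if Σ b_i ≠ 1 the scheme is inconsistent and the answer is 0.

b = (11/15, 4/15)
c = (0, 15/8)
Σ b_i: 11/15·1 + 4/15·1 = 1 ✓
b·c: 4/15·15/8 = 1/2 ✓; 2 stages ⇒ order 2.

2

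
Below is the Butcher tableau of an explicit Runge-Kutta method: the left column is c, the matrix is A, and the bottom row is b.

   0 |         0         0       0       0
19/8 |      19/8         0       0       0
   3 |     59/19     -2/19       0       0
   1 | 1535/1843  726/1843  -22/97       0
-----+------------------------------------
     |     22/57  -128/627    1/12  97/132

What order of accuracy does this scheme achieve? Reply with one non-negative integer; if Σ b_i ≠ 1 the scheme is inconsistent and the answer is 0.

4

b = (22/57, -128/627, 1/12, 97/132)
c = (0, 19/8, 3, 1)
Ac = (0, 0, -1/4, 99/388)
Σ b_i: 22/57·1 + (-128/627)·1 + 1/12·1 + 97/132·1 = 1 ✓
b·c: (-128/627)·19/8 + 1/12·3 + 97/132·1 = 1/2 ✓
b·c²: (-128/627)·361/64 + 1/12·9 + 97/132·1 = 1/3 ✓
b·Ac: 1/12·(-1/4) + 97/132·99/388 = 1/6 ✓
b·c³: (-128/627)·6859/512 + 1/12·27 + 97/132·1 = 1/4 ✓
b·(c∘Ac): 1/12·(-3/4) + 97/132·99/388 = 1/8 ✓
b·Ac²: 1/12·(-19/32) + 97/132·561/3104 = 1/12 ✓
b·A²c: 97/132·11/194 = 1/24 ✓; 4 stages ⇒ order 4.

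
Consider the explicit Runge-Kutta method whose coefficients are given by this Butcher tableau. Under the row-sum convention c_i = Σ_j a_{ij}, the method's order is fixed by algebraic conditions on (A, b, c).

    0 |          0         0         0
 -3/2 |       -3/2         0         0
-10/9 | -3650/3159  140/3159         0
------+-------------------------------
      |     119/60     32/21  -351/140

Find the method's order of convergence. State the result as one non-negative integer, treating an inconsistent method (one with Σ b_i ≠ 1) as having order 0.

3

b = (119/60, 32/21, -351/140)
c = (0, -3/2, -10/9)
Ac = (0, 0, -70/1053)
Σ b_i: 119/60·1 + 32/21·1 + (-351/140)·1 = 1 ✓
b·c: 32/21·(-3/2) + (-351/140)·(-10/9) = 1/2 ✓
b·c²: 32/21·9/4 + (-351/140)·100/81 = 1/3 ✓
b·Ac: (-351/140)·(-70/1053) = 1/6 ✓; 3 stages ⇒ order 3.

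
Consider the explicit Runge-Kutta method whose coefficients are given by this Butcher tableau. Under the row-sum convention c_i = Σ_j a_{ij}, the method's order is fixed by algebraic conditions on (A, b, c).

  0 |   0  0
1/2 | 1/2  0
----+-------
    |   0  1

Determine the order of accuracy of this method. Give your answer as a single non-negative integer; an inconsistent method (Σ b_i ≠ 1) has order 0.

b = (0, 1)
c = (0, 1/2)
Σ b_i: 1·1 = 1 ✓
b·c: 1·1/2 = 1/2 ✓; 2 stages ⇒ order 2.

2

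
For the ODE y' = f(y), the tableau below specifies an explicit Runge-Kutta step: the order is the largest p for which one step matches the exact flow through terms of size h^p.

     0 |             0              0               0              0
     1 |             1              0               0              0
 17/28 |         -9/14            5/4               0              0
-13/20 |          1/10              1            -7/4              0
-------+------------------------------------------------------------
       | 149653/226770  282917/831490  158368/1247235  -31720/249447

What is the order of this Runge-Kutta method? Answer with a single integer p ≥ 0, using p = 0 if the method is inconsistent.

b = (149653/226770, 282917/831490, 158368/1247235, -31720/249447)
c = (0, 1, 17/28, -13/20)
Ac = (0, 0, 5/4, -1/16)
Σ b_i: 149653/226770·1 + 282917/831490·1 + 158368/1247235·1 + (-31720/249447)·1 = 1 ✓
b·c: 282917/831490·1 + 158368/1247235·17/28 + (-31720/249447)·(-13/20) = 1/2 ✓
b·c²: 282917/831490·1 + 158368/1247235·289/784 + (-31720/249447)·169/400 = 1/3 ✓
b·Ac: 158368/1247235·5/4 + (-31720/249447)·(-1/16) = 1/6 ✓
b·c³: 282917/831490·1 + 158368/1247235·4913/21952 + (-31720/249447)·(-2197/8000) = 4271059/10582600 ≠ 1/4 ⇒ order 3.
b·(c∘Ac): 158368/1247235·85/112 + (-31720/249447)·13/320 = 5515/60472 ≠ 1/8
b·Ac²: 158368/1247235·5/4 + (-31720/249447)·159/448 = 144247/1269912 ≠ 1/12
b·A²c: (-31720/249447)·(-35/16) = 138775/498894 ≠ 1/24

3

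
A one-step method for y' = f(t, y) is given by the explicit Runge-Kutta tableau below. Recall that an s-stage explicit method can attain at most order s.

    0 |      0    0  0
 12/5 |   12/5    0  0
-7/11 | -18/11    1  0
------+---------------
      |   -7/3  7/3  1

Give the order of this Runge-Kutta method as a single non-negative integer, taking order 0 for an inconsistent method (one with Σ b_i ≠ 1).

1

b = (-7/3, 7/3, 1)
c = (0, 12/5, -7/11)
Ac = (0, 0, 12/5)
Σ b_i: (-7/3)·1 + 7/3·1 + 1·1 = 1 ✓
b·c: 7/3·12/5 + 1·(-7/11) = 273/55 ≠ 1/2 ⇒ order 1.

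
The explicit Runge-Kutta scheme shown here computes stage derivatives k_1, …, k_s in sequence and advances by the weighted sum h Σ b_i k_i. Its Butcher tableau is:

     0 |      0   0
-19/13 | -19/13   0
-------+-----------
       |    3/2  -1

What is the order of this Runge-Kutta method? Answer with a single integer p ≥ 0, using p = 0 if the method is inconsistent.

0

b = (3/2, -1)
c = (0, -19/13)
Σ b_i: 3/2·1 + (-1)·1 = 1/2 ≠ 1 ⇒ order 0.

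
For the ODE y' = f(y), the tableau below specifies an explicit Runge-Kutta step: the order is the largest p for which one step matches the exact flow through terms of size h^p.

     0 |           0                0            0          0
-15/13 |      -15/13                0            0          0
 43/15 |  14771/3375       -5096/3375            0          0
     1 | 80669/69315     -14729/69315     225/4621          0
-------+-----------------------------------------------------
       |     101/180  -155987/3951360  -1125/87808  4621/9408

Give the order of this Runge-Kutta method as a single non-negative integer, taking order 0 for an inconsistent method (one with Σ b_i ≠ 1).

4

b = (101/180, -155987/3951360, -1125/87808, 4621/9408)
c = (0, -15/13, 43/15, 1)
Ac = (0, 0, 392/225, 1778/4621)
Σ b_i: 101/180·1 + (-155987/3951360)·1 + (-1125/87808)·1 + 4621/9408·1 = 1 ✓
b·c: (-155987/3951360)·(-15/13) + (-1125/87808)·43/15 + 4621/9408·1 = 1/2 ✓
b·c²: (-155987/3951360)·225/169 + (-1125/87808)·1849/225 + 4621/9408·1 = 1/3 ✓
b·Ac: (-1125/87808)·392/225 + 4621/9408·1778/4621 = 1/6 ✓
b·c³: (-155987/3951360)·(-3375/2197) + (-1125/87808)·79507/3375 + 4621/9408·1 = 1/4 ✓
b·(c∘Ac): (-1125/87808)·16856/3375 + 4621/9408·1778/4621 = 1/8 ✓
b·Ac²: (-1125/87808)·(-392/195) + 4621/9408·7042/60073 = 1/12 ✓
b·A²c: 4621/9408·392/4621 = 1/24 ✓; 4 stages ⇒ order 4.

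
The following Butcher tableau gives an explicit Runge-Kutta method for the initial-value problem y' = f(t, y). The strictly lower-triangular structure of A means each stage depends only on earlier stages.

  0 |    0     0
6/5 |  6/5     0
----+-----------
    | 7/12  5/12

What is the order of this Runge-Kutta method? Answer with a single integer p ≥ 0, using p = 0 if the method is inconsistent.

b = (7/12, 5/12)
c = (0, 6/5)
Σ b_i: 7/12·1 + 5/12·1 = 1 ✓
b·c: 5/12·6/5 = 1/2 ✓; 2 stages ⇒ order 2.

2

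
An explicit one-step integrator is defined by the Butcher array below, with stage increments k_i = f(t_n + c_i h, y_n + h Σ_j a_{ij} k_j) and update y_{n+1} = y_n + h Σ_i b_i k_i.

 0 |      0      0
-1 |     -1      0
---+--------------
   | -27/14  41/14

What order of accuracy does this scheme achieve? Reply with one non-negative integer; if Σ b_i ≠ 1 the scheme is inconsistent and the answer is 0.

b = (-27/14, 41/14)
c = (0, -1)
Σ b_i: (-27/14)·1 + 41/14·1 = 1 ✓
b·c: 41/14·(-1) = -41/14 ≠ 1/2 ⇒ order 1.

1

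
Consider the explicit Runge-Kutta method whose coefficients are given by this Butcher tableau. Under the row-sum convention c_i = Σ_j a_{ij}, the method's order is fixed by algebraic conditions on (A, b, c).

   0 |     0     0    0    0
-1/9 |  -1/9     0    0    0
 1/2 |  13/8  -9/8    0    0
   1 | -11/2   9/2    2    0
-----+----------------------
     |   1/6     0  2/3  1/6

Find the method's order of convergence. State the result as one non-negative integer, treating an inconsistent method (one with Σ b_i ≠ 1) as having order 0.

b = (1/6, 0, 2/3, 1/6)
c = (0, -1/9, 1/2, 1)
Ac = (0, 0, 1/8, 1/2)
Σ b_i: 1/6·1 + 2/3·1 + 1/6·1 = 1 ✓
b·c: 2/3·1/2 + 1/6·1 = 1/2 ✓
b·c²: 2/3·1/4 + 1/6·1 = 1/3 ✓
b·Ac: 2/3·1/8 + 1/6·1/2 = 1/6 ✓
b·c³: 2/3·1/8 + 1/6·1 = 1/4 ✓
b·(c∘Ac): 2/3·1/16 + 1/6·1/2 = 1/8 ✓
b·Ac²: 2/3·(-1/72) + 1/6·5/9 = 1/12 ✓
b·A²c: 1/6·1/4 = 1/24 ✓; 4 stages ⇒ order 4.

4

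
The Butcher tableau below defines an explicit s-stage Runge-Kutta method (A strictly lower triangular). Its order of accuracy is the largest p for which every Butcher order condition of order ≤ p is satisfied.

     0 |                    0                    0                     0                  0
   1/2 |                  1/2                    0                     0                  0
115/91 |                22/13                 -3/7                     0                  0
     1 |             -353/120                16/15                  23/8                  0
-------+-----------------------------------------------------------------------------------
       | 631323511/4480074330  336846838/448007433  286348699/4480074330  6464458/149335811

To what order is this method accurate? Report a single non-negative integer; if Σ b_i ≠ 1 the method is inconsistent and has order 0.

3

b = (631323511/4480074330, 336846838/448007433, 286348699/4480074330, 6464458/149335811)
c = (0, 1/2, 115/91, 1)
Ac = (0, 0, -3/14, 45499/10920)
Σ b_i: 631323511/4480074330·1 + 336846838/448007433·1 + 286348699/4480074330·1 + 6464458/149335811·1 = 1 ✓
b·c: 336846838/448007433·1/2 + 286348699/4480074330·115/91 + 6464458/149335811·1 = 1/2 ✓
b·c²: 336846838/448007433·1/4 + 286348699/4480074330·13225/8281 + 6464458/149335811·1 = 1/3 ✓
b·Ac: 286348699/4480074330·(-3/14) + 6464458/149335811·45499/10920 = 1/6 ✓
b·c³: 336846838/448007433·1/8 + 286348699/4480074330·1520875/753571 + 6464458/149335811·1 = 14473951305/54358235204 ≠ 1/4 ⇒ order 3.
b·(c∘Ac): 286348699/4480074330·(-345/1274) + 6464458/149335811·45499/10920 = 730496083/4480074330 ≠ 1/8
b·Ac²: 286348699/4480074330·(-3/28) + 6464458/149335811·4827617/993720 = 66355331437/326149411224 ≠ 1/12
b·A²c: 6464458/149335811·(-69/112) = -31860543/1194686488 ≠ 1/24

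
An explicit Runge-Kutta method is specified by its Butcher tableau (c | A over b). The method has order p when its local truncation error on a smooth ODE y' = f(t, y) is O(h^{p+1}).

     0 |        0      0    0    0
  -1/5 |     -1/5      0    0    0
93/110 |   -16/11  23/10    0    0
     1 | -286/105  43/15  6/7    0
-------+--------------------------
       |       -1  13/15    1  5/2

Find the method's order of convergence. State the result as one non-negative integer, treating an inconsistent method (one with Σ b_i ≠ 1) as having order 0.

0

b = (-1, 13/15, 1, 5/2)
c = (0, -1/5, 93/110, 1)
Ac = (0, 0, -23/50, 874/5775)
Σ b_i: (-1)·1 + 13/15·1 + 1·1 + 5/2·1 = 101/30 ≠ 1 ⇒ order 0.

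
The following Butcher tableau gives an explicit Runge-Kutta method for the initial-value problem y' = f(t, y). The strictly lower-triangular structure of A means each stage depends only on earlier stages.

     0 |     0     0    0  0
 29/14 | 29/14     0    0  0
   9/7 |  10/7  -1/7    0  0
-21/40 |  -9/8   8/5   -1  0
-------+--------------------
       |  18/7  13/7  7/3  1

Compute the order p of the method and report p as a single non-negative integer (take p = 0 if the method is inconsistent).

0

b = (18/7, 13/7, 7/3, 1)
c = (0, 29/14, 9/7, -21/40)
Ac = (0, 0, -29/98, 71/35)
Σ b_i: 18/7·1 + 13/7·1 + 7/3·1 + 1·1 = 163/21 ≠ 1 ⇒ order 0.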